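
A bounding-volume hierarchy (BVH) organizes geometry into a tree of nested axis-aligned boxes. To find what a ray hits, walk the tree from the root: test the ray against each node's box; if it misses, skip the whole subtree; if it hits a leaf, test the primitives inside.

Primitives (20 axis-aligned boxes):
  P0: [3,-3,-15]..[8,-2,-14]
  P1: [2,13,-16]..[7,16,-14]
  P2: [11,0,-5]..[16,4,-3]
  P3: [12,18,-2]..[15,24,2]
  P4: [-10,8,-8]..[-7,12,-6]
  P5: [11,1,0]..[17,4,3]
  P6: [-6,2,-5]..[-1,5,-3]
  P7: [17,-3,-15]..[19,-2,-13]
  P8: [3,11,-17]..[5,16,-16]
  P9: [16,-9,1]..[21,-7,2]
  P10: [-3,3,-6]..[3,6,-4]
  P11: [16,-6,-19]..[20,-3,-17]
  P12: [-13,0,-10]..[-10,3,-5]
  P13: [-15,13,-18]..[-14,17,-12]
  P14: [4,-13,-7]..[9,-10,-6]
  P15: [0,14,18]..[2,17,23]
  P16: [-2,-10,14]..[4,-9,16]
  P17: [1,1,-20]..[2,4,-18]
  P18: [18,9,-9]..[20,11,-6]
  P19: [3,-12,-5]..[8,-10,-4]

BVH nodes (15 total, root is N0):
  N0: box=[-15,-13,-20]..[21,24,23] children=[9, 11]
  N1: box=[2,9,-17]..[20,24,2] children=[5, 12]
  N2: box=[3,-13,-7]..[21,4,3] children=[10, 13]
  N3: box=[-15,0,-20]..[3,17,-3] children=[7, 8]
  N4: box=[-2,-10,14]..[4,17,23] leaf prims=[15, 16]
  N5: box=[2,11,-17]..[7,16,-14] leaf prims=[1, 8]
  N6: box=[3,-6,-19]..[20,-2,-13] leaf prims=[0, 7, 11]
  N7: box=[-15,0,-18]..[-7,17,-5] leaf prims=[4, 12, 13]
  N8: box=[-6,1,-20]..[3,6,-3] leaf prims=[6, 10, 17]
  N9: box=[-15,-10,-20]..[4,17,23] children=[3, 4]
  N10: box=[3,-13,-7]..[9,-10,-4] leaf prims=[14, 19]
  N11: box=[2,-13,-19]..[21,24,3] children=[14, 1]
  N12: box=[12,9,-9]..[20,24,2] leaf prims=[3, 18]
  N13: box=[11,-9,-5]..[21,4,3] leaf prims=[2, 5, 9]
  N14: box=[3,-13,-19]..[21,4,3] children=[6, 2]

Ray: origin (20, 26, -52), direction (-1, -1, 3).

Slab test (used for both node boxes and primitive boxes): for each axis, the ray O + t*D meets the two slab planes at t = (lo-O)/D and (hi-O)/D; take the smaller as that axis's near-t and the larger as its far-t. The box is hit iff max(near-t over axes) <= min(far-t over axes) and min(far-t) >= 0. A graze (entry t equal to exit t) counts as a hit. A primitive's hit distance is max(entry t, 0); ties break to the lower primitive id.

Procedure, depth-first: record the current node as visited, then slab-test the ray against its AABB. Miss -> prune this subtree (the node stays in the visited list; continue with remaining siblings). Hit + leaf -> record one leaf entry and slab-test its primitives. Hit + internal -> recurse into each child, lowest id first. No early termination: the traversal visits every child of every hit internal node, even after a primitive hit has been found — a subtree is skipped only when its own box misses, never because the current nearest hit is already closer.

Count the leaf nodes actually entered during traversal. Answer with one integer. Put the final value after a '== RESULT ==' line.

Trace the traversal:
N0 x:[-1,35] y:[2,39] z:[32/3,25] -> hit [32/3,25], descend [9, 11]
  N9 x:[16,35] y:[9,36] z:[32/3,25] -> hit [16,25], descend [3, 4]
    N3 x:[17,35] y:[9,26] z:[32/3,49/3] -> miss, prune
    N4 x:[16,22] y:[9,36] z:[22,25] -> hit [22,22] leaf, test {P15(miss), P16(miss)}
  N11 x:[-1,18] y:[2,39] z:[11,55/3] -> hit [11,18], descend [1, 14]
    N1 x:[0,18] y:[2,17] z:[35/3,18] -> hit [35/3,17], descend [5, 12]
      N5 x:[13,18] y:[10,15] z:[35/3,38/3] -> miss, prune
      N12 x:[0,8] y:[2,17] z:[43/3,18] -> miss, prune
    N14 x:[-1,17] y:[22,39] z:[11,55/3] -> miss, prune

Summary -> nodes [0, 9, 3, 4, 11, 1, 5, 12, 14]; box-tests=9; leaf-entries=1; first=miss

== RESULT ==
1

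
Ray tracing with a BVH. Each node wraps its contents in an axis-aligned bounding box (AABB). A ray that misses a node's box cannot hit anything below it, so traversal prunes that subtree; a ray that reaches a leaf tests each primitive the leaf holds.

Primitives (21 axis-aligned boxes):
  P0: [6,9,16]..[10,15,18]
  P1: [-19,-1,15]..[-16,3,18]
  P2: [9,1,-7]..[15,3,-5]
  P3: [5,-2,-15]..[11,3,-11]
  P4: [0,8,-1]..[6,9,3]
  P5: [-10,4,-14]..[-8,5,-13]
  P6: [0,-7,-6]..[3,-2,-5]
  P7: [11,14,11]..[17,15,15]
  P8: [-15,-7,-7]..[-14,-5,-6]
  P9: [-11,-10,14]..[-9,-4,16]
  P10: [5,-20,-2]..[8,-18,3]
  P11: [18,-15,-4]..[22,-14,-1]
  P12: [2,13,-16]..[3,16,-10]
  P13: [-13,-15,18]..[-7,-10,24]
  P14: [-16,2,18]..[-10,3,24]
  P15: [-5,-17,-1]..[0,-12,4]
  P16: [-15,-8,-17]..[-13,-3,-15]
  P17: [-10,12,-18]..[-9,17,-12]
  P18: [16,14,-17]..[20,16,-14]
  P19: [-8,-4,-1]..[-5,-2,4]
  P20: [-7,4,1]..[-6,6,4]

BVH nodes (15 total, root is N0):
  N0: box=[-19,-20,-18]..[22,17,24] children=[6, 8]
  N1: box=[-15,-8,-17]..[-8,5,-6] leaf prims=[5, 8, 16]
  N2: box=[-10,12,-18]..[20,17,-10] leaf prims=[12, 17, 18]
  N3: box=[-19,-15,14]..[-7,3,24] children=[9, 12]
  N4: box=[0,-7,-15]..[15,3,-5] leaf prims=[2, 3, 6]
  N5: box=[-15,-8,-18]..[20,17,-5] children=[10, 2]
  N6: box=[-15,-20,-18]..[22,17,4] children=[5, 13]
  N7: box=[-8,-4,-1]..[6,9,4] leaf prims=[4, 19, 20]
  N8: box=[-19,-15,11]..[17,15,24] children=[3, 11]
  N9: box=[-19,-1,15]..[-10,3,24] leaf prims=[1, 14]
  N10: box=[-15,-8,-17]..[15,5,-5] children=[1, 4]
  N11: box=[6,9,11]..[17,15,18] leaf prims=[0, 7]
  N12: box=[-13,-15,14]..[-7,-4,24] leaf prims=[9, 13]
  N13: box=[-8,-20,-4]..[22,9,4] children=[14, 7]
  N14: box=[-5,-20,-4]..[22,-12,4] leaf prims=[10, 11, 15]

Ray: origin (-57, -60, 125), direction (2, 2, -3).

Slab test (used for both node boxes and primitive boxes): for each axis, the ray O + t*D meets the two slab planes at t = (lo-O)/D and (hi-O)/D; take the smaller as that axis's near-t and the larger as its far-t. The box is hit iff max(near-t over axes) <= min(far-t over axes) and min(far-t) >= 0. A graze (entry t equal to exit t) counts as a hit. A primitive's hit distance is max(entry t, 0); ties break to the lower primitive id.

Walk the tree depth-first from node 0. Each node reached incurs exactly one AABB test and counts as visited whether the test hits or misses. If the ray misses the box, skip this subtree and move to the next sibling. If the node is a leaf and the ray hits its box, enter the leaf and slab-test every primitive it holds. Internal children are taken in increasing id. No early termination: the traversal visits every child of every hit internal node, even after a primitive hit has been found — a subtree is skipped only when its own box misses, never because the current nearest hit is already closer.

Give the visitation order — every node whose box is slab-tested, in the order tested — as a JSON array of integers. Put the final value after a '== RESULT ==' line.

Traverse from the root:
N0 x:[19,79/2] y:[20,77/2] z:[101/3,143/3] -> hit [101/3,77/2], descend [6, 8]
  N6 x:[21,79/2] y:[20,77/2] z:[121/3,143/3] -> miss, prune
  N8 x:[19,37] y:[45/2,75/2] z:[101/3,38] -> hit [101/3,37], descend [3, 11]
    N3 x:[19,25] y:[45/2,63/2] z:[101/3,37] -> miss, prune
    N11 x:[63/2,37] y:[69/2,75/2] z:[107/3,38] -> hit [107/3,37] leaf, test {P0(miss), P7@t=37}

Summary -> nodes [0, 6, 8, 3, 11]; box-tests=5; leaf-entries=1; first=P7

== RESULT ==
[0, 6, 8, 3, 11]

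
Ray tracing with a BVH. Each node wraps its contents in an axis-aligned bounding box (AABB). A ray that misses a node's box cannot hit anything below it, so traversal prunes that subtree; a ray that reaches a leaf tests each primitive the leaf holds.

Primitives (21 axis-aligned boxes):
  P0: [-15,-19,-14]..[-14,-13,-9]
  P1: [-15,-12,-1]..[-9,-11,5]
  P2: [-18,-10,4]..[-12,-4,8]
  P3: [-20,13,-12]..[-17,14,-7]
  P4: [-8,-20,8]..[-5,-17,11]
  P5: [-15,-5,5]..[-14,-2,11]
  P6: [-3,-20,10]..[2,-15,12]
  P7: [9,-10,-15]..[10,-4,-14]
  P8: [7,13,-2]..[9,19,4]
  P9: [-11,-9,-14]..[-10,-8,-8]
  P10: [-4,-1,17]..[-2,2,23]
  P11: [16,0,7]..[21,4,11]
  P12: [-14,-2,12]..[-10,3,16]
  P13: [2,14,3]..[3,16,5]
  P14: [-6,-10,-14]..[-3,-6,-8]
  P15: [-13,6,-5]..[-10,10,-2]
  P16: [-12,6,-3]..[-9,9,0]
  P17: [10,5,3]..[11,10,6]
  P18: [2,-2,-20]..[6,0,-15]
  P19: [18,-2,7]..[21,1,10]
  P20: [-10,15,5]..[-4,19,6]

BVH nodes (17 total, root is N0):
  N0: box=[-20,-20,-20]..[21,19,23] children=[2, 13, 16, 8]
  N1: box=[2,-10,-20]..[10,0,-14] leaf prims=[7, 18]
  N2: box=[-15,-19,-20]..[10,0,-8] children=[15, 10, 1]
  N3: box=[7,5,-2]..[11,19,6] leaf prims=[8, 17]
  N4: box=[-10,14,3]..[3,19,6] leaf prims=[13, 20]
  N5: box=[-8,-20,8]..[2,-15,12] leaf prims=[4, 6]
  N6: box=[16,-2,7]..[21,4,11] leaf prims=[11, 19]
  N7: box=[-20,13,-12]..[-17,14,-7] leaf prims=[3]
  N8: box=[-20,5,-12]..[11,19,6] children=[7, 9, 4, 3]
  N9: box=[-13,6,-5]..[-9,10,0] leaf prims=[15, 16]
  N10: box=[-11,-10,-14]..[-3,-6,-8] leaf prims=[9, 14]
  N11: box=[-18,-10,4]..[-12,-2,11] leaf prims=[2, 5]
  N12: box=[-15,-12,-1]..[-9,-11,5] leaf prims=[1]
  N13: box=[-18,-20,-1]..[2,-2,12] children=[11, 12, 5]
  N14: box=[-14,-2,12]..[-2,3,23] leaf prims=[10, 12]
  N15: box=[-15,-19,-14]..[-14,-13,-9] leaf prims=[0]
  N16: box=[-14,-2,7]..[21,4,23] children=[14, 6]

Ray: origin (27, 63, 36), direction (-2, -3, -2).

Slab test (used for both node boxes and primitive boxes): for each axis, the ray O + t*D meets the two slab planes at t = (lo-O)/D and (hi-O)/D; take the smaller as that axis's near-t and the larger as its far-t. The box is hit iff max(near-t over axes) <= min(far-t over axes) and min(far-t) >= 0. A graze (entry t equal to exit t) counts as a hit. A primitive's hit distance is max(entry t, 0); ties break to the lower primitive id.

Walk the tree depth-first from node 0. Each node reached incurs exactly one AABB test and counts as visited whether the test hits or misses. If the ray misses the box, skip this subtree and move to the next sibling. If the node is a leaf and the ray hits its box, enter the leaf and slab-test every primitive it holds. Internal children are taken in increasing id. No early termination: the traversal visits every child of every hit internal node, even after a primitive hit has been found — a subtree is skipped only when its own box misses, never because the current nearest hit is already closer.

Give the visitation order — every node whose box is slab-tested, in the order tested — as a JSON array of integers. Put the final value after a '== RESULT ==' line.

Traverse from the root:
N0 x:[3,47/2] y:[44/3,83/3] z:[13/2,28] -> hit [44/3,47/2], descend [2, 8, 13, 16]
  N2 x:[17/2,21] y:[21,82/3] z:[22,28] -> miss, prune
  N8 x:[8,47/2] y:[44/3,58/3] z:[15,24] -> hit [15,58/3], descend [3, 4, 7, 9]
    N3 x:[8,10] y:[44/3,58/3] z:[15,19] -> miss, prune
    N4 x:[12,37/2] y:[44/3,49/3] z:[15,33/2] -> hit [15,49/3] leaf, test {P13(miss), P20@t=31/2}
    N7 x:[22,47/2] y:[49/3,50/3] z:[43/2,24] -> miss, prune
    N9 x:[18,20] y:[53/3,19] z:[18,41/2] -> hit [18,19] leaf, test {P15@t=19, P16@t=18}
  N13 x:[25/2,45/2] y:[65/3,83/3] z:[12,37/2] -> miss, prune
  N16 x:[3,41/2] y:[59/3,65/3] z:[13/2,29/2] -> miss, prune

Summary -> nodes [0, 2, 8, 3, 4, 7, 9, 13, 16]; box-tests=9; leaf-entries=2; first=P20

== RESULT ==
[0, 2, 8, 3, 4, 7, 9, 13, 16]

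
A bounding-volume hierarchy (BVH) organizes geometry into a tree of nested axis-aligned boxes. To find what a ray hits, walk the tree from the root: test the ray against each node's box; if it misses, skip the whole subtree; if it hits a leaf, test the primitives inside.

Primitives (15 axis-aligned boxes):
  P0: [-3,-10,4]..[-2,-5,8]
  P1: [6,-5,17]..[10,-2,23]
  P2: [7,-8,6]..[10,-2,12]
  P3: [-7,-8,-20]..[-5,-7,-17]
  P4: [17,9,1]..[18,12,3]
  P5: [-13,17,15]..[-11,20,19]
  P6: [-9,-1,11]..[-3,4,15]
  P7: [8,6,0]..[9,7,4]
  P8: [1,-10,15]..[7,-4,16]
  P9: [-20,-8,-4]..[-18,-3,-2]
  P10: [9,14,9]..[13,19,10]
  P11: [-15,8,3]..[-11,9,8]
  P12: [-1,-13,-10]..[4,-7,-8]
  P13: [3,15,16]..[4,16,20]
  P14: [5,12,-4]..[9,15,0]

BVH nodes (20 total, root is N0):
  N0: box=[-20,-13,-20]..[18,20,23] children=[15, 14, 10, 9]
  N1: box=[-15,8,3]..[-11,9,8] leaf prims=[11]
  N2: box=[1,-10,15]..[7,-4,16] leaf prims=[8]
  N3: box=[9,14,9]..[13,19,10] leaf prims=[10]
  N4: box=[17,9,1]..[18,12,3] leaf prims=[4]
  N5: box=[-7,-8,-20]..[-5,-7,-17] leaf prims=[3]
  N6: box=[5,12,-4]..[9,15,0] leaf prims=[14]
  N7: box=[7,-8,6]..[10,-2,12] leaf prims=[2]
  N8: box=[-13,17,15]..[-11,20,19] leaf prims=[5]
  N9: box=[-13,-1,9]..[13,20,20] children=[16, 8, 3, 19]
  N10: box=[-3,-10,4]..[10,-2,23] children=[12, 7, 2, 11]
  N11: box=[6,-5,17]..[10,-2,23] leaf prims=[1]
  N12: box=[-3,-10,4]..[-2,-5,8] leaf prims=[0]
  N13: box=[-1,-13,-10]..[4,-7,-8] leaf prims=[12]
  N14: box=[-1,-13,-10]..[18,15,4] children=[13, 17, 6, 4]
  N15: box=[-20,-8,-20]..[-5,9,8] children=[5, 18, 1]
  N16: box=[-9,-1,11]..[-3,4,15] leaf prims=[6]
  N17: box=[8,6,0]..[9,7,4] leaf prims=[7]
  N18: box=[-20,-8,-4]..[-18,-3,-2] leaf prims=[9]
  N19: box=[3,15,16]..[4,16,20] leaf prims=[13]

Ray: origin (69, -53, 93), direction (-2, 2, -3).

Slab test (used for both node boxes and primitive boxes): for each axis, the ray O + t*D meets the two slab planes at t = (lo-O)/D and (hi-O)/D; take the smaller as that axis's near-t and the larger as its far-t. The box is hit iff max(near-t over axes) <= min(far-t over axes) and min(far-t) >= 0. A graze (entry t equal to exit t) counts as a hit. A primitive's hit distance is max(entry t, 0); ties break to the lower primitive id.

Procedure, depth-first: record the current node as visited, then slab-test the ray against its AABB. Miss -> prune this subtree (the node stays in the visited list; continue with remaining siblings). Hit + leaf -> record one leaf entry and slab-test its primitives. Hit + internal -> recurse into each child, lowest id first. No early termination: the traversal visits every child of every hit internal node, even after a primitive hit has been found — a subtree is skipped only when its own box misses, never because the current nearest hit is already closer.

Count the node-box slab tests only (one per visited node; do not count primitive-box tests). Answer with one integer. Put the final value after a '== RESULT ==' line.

Walk:
N0 x:[51/2,89/2] y:[20,73/2] z:[70/3,113/3] -> hit [51/2,73/2], descend [9, 10, 14, 15]
  N9 x:[28,41] y:[26,73/2] z:[73/3,28] -> hit [28,28], descend [3, 8, 16, 19]
    N3 x:[28,30] y:[67/2,36] z:[83/3,28] -> miss, prune
    N8 x:[40,41] y:[35,73/2] z:[74/3,26] -> miss, prune
    N16 x:[36,39] y:[26,57/2] z:[26,82/3] -> miss, prune
    N19 x:[65/2,33] y:[34,69/2] z:[73/3,77/3] -> miss, prune
  N10 x:[59/2,36] y:[43/2,51/2] z:[70/3,89/3] -> miss, prune
  N14 x:[51/2,35] y:[20,34] z:[89/3,103/3] -> hit [89/3,34], descend [4, 6, 13, 17]
    N4 x:[51/2,26] y:[31,65/2] z:[30,92/3] -> miss, prune
    N6 x:[30,32] y:[65/2,34] z:[31,97/3] -> miss, prune
    N13 x:[65/2,35] y:[20,23] z:[101/3,103/3] -> miss, prune
    N17 x:[30,61/2] y:[59/2,30] z:[89/3,31] -> hit [30,30] leaf, test {P7@t=30}
  N15 x:[37,89/2] y:[45/2,31] z:[85/3,113/3] -> miss, prune

13 AABB tests over nodes [0, 9, 3, 8, 16, 19, 10, 14, 4, 6, 13, 17, 15]; 1 leaf entered; closest P7.

== RESULT ==
13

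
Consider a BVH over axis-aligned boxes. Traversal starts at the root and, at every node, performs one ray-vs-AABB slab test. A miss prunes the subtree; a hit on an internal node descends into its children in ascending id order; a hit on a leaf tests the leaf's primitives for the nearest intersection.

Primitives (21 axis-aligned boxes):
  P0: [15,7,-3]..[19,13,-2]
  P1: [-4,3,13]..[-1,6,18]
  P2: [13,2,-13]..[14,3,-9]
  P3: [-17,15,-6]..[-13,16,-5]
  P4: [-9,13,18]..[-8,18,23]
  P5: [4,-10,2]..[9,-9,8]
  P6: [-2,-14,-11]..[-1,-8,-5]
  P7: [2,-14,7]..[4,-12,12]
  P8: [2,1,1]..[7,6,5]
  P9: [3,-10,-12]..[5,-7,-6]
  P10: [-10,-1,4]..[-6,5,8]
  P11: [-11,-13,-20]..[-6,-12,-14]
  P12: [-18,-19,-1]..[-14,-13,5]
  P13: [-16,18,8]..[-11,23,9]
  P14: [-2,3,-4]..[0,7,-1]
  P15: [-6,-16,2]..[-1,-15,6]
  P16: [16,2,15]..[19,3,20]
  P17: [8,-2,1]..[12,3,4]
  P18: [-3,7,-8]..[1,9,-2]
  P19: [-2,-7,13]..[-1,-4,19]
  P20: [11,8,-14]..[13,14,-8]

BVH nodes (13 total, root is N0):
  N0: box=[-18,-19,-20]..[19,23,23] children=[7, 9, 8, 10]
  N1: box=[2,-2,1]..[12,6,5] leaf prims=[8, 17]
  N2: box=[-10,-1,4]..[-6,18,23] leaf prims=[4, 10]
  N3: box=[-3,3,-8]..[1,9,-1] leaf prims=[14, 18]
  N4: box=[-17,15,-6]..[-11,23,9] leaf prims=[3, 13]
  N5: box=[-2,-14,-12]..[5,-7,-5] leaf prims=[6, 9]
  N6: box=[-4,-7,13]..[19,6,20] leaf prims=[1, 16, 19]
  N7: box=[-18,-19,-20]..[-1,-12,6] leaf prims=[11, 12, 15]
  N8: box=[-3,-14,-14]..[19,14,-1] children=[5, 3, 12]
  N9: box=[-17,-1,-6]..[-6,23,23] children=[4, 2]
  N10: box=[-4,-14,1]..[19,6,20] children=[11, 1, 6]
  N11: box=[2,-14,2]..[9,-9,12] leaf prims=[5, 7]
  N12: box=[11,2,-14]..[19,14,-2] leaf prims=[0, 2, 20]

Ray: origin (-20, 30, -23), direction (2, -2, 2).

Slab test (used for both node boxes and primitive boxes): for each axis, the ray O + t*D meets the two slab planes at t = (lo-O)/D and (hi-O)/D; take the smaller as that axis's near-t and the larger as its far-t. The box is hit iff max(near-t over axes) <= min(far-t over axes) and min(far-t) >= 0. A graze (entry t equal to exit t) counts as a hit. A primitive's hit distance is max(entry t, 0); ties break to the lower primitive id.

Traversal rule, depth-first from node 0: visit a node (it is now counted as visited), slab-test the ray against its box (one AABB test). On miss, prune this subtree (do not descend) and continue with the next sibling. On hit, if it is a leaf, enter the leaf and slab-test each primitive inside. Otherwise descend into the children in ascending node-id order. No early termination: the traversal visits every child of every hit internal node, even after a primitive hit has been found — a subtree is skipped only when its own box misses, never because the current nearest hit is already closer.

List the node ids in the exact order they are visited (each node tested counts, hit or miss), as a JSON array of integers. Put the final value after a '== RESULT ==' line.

Traverse from the root:
N0 x:[1,39/2] y:[7/2,49/2] z:[3/2,23] -> hit [7/2,39/2], descend [7, 8, 9, 10]
  N7 x:[1,19/2] y:[21,49/2] z:[3/2,29/2] -> miss, prune
  N8 x:[17/2,39/2] y:[8,22] z:[9/2,11] -> hit [17/2,11], descend [3, 5, 12]
    N3 x:[17/2,21/2] y:[21/2,27/2] z:[15/2,11] -> hit [21/2,21/2] leaf, test {P14(miss), P18@t=21/2}
    N5 x:[9,25/2] y:[37/2,22] z:[11/2,9] -> miss, prune
    N12 x:[31/2,39/2] y:[8,14] z:[9/2,21/2] -> miss, prune
  N9 x:[3/2,7] y:[7/2,31/2] z:[17/2,23] -> miss, prune
  N10 x:[8,39/2] y:[12,22] z:[12,43/2] -> hit [12,39/2], descend [1, 6, 11]
    N1 x:[11,16] y:[12,16] z:[12,14] -> hit [12,14] leaf, test {P8@t=12, P17(miss)}
    N6 x:[8,39/2] y:[12,37/2] z:[18,43/2] -> hit [18,37/2] leaf, test {P1(miss), P16(miss), P19(miss)}
    N11 x:[11,29/2] y:[39/2,22] z:[25/2,35/2] -> miss, prune

11 AABB tests over nodes [0, 7, 8, 3, 5, 12, 9, 10, 1, 6, 11]; 3 leaves entered; closest P18.

== RESULT ==
[0, 7, 8, 3, 5, 12, 9, 10, 1, 6, 11]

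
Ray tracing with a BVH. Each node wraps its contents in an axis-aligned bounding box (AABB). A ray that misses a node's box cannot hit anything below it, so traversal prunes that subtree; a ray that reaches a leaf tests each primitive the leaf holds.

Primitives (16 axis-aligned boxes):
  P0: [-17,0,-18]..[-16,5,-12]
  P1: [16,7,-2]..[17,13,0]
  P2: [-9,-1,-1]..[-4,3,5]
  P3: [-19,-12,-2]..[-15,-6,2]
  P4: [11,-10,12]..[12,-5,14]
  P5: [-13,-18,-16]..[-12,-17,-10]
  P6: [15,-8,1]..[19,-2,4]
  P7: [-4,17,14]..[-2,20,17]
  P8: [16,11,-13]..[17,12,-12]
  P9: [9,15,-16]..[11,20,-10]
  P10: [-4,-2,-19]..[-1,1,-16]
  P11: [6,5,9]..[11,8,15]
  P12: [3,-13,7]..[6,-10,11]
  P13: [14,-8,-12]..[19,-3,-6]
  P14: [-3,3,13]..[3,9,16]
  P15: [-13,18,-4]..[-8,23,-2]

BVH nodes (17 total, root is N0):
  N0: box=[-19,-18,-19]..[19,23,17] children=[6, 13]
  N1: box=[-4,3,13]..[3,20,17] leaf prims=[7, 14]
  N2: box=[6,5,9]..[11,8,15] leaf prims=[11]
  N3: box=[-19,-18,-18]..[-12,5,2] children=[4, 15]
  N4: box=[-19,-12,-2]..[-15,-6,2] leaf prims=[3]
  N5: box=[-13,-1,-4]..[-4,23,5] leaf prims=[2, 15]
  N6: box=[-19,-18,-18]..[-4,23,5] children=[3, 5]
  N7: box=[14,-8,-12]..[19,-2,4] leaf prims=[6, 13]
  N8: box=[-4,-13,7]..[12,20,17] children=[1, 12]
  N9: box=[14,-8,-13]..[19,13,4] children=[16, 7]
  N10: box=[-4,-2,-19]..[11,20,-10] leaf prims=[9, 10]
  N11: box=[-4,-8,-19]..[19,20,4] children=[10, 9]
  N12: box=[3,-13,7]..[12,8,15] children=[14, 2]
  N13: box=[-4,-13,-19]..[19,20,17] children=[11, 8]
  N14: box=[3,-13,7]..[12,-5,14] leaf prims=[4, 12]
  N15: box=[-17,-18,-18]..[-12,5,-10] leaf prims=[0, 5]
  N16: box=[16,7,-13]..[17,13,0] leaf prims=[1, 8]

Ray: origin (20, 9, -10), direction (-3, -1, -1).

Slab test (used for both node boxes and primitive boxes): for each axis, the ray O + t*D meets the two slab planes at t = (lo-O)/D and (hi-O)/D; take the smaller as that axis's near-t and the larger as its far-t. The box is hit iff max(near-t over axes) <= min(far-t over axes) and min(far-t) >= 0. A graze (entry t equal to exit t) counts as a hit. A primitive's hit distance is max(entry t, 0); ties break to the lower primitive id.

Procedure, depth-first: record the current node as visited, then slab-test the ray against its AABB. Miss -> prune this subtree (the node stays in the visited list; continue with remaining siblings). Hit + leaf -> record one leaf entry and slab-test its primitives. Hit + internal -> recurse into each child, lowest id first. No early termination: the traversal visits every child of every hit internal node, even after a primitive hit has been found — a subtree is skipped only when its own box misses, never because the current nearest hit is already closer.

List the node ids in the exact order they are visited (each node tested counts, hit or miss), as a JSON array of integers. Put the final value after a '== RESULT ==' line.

Walk:
N0 x:[1/3,13] y:[-14,27] z:[-27,9] -> hit [1/3,9], descend [6, 13]
  N6 x:[8,13] y:[-14,27] z:[-15,8] -> hit [8,8], descend [3, 5]
    N3 x:[32/3,13] y:[4,27] z:[-12,8] -> miss, prune
    N5 x:[8,11] y:[-14,10] z:[-15,-6] -> miss, prune
  N13 x:[1/3,8] y:[-11,22] z:[-27,9] -> hit [1/3,8], descend [8, 11]
    N8 x:[8/3,8] y:[-11,22] z:[-27,-17] -> miss, prune
    N11 x:[1/3,8] y:[-11,17] z:[-14,9] -> hit [1/3,8], descend [9, 10]
      N9 x:[1/3,2] y:[-4,17] z:[-14,3] -> hit [1/3,2], descend [7, 16]
        N7 x:[1/3,2] y:[11,17] z:[-14,2] -> miss, prune
        N16 x:[1,4/3] y:[-4,2] z:[-10,3] -> hit [1,4/3] leaf, test {P1(miss), P8(miss)}
      N10 x:[3,8] y:[-11,11] z:[0,9] -> hit [3,8] leaf, test {P9(miss), P10@t=8}

order=[0, 6, 3, 5, 13, 8, 11, 9, 7, 16, 10]  |boxes|=11  |leaves|=2  hit=P10

== RESULT ==
[0, 6, 3, 5, 13, 8, 11, 9, 7, 16, 10]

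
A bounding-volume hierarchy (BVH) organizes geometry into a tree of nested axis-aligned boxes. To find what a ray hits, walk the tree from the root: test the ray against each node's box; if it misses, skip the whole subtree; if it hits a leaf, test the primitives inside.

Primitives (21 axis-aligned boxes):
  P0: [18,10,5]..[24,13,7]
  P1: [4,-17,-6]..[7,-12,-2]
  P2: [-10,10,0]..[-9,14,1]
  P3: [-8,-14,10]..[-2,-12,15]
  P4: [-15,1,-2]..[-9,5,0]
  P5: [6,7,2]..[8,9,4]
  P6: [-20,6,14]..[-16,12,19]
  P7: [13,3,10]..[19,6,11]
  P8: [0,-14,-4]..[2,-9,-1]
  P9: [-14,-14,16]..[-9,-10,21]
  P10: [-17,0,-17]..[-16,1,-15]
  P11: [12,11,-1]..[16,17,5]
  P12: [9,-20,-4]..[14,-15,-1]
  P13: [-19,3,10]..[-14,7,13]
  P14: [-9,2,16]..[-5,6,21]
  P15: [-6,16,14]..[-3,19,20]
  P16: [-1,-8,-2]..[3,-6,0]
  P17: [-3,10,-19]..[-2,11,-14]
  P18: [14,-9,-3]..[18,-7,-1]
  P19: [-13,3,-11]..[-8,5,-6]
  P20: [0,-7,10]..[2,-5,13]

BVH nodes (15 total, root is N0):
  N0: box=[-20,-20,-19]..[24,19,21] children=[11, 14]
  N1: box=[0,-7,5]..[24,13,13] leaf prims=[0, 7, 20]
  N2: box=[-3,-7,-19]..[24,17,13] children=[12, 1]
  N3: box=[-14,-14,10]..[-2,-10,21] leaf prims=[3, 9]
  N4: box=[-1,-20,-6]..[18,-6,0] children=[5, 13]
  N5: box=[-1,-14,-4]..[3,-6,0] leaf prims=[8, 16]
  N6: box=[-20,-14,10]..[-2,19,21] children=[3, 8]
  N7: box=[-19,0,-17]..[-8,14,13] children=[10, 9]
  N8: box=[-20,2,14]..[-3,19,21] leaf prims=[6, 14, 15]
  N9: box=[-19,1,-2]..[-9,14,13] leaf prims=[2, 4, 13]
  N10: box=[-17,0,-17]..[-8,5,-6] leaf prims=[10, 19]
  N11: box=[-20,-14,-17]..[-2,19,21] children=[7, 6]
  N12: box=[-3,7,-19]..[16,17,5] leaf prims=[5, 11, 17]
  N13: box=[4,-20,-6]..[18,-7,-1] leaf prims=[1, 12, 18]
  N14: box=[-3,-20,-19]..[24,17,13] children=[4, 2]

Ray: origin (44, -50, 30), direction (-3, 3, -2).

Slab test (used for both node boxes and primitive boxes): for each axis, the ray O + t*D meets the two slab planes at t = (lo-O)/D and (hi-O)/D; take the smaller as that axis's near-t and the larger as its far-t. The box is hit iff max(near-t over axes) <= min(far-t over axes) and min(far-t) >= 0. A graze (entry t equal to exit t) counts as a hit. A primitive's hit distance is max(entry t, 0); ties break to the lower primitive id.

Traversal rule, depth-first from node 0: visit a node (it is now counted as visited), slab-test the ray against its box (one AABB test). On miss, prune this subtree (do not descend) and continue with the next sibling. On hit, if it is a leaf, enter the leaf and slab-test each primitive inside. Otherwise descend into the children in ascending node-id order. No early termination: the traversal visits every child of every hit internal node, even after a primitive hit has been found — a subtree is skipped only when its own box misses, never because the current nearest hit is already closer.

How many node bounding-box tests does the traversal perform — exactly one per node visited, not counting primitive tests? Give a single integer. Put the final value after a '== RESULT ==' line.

Trace the traversal:
N0 x:[20/3,64/3] y:[10,23] z:[9/2,49/2] -> hit [10,64/3], descend [11, 14]
  N11 x:[46/3,64/3] y:[12,23] z:[9/2,47/2] -> hit [46/3,64/3], descend [6, 7]
    N6 x:[46/3,64/3] y:[12,23] z:[9/2,10] -> miss, prune
    N7 x:[52/3,21] y:[50/3,64/3] z:[17/2,47/2] -> hit [52/3,21], descend [9, 10]
      N9 x:[53/3,21] y:[17,64/3] z:[17/2,16] -> miss, prune
      N10 x:[52/3,61/3] y:[50/3,55/3] z:[18,47/2] -> hit [18,55/3] leaf, test {P10(miss), P19@t=18}
  N14 x:[20/3,47/3] y:[10,67/3] z:[17/2,49/2] -> hit [10,47/3], descend [2, 4]
    N2 x:[20/3,47/3] y:[43/3,67/3] z:[17/2,49/2] -> hit [43/3,47/3], descend [1, 12]
      N1 x:[20/3,44/3] y:[43/3,21] z:[17/2,25/2] -> miss, prune
      N12 x:[28/3,47/3] y:[19,67/3] z:[25/2,49/2] -> miss, prune
    N4 x:[26/3,15] y:[10,44/3] z:[15,18] -> miss, prune

order=[0, 11, 6, 7, 9, 10, 14, 2, 1, 12, 4]  |boxes|=11  |leaves|=1  hit=P19

== RESULT ==
11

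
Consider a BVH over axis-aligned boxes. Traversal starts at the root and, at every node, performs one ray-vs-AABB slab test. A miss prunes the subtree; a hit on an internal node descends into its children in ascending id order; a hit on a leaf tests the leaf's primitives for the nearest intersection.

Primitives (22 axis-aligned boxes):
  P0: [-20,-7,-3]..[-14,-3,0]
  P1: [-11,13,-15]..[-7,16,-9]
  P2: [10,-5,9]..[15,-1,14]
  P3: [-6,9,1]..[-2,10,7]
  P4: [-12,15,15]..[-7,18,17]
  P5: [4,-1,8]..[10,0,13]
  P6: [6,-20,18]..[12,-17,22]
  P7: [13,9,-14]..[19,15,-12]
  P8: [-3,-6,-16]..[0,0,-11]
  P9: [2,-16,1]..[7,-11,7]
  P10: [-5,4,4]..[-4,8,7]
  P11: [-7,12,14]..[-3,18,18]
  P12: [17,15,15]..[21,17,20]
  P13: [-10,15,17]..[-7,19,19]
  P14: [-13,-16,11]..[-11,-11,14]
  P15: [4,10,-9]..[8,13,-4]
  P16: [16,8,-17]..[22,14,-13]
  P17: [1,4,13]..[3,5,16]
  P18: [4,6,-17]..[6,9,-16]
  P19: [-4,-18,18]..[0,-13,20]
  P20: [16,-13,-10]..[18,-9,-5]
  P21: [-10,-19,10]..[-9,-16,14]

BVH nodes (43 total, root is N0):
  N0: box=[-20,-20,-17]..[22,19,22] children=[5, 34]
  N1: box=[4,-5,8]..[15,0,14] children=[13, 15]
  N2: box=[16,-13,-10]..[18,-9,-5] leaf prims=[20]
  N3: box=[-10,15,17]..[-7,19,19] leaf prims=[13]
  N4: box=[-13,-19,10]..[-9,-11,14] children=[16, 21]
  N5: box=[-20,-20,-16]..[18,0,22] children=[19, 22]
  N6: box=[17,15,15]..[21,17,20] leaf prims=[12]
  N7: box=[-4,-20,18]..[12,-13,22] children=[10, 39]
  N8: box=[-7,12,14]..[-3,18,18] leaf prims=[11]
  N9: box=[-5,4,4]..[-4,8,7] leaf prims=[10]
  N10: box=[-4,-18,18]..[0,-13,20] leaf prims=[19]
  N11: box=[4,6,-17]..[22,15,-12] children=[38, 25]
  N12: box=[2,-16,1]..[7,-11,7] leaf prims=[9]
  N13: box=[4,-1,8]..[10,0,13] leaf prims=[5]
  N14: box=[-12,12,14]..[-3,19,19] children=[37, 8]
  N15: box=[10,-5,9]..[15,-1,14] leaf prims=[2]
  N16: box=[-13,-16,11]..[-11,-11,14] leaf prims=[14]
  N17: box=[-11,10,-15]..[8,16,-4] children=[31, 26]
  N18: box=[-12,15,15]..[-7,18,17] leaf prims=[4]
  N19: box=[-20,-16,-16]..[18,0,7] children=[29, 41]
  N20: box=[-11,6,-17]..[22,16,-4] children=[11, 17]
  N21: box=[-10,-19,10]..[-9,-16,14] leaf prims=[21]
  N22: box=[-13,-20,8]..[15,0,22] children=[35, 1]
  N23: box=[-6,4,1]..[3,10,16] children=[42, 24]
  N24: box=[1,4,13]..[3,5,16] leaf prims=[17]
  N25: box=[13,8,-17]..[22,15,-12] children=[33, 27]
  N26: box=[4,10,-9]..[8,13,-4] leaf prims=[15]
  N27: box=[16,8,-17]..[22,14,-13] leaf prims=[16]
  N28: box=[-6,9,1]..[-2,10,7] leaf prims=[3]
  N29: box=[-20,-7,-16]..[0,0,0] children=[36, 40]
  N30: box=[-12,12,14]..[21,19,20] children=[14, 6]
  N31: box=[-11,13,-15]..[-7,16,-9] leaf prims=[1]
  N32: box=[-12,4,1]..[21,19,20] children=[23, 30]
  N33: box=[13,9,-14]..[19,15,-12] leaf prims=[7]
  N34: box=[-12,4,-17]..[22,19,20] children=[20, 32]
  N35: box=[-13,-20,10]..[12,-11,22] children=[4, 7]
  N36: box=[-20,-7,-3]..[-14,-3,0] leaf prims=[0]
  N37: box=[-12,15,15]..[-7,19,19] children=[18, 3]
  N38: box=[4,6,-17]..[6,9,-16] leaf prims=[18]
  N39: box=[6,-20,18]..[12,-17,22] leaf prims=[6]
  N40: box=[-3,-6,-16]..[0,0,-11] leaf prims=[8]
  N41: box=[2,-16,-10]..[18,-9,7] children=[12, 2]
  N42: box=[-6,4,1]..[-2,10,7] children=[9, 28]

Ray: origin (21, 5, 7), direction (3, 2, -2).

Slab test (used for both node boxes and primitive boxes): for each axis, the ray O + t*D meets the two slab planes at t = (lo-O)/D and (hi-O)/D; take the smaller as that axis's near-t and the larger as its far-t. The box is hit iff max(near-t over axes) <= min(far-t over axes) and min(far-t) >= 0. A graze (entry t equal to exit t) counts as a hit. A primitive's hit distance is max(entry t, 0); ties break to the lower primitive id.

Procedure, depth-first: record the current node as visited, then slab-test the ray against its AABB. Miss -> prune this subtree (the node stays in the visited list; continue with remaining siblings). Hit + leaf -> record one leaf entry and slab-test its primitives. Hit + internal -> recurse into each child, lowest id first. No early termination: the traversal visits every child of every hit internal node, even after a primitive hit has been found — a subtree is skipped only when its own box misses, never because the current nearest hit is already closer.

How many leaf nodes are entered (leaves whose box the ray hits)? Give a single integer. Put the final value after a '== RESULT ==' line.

Walk:
N0 x:[-41/3,1/3] y:[-25/2,7] z:[-15/2,12] -> hit [-15/2,1/3], descend [5, 34]
  N5 x:[-41/3,-1] y:[-25/2,-5/2] z:[-15/2,23/2] -> miss, prune
  N34 x:[-11,1/3] y:[-1/2,7] z:[-13/2,12] -> hit [-1/2,1/3], descend [20, 32]
    N20 x:[-32/3,1/3] y:[1/2,11/2] z:[11/2,12] -> miss, prune
    N32 x:[-11,0] y:[-1/2,7] z:[-13/2,3] -> hit [-1/2,0], descend [23, 30]
      N23 x:[-9,-6] y:[-1/2,5/2] z:[-9/2,3] -> miss, prune
      N30 x:[-11,0] y:[7/2,7] z:[-13/2,-7/2] -> miss, prune

order=[0, 5, 34, 20, 32, 23, 30]  |boxes|=7  |leaves|=0  hit=miss

== RESULT ==
0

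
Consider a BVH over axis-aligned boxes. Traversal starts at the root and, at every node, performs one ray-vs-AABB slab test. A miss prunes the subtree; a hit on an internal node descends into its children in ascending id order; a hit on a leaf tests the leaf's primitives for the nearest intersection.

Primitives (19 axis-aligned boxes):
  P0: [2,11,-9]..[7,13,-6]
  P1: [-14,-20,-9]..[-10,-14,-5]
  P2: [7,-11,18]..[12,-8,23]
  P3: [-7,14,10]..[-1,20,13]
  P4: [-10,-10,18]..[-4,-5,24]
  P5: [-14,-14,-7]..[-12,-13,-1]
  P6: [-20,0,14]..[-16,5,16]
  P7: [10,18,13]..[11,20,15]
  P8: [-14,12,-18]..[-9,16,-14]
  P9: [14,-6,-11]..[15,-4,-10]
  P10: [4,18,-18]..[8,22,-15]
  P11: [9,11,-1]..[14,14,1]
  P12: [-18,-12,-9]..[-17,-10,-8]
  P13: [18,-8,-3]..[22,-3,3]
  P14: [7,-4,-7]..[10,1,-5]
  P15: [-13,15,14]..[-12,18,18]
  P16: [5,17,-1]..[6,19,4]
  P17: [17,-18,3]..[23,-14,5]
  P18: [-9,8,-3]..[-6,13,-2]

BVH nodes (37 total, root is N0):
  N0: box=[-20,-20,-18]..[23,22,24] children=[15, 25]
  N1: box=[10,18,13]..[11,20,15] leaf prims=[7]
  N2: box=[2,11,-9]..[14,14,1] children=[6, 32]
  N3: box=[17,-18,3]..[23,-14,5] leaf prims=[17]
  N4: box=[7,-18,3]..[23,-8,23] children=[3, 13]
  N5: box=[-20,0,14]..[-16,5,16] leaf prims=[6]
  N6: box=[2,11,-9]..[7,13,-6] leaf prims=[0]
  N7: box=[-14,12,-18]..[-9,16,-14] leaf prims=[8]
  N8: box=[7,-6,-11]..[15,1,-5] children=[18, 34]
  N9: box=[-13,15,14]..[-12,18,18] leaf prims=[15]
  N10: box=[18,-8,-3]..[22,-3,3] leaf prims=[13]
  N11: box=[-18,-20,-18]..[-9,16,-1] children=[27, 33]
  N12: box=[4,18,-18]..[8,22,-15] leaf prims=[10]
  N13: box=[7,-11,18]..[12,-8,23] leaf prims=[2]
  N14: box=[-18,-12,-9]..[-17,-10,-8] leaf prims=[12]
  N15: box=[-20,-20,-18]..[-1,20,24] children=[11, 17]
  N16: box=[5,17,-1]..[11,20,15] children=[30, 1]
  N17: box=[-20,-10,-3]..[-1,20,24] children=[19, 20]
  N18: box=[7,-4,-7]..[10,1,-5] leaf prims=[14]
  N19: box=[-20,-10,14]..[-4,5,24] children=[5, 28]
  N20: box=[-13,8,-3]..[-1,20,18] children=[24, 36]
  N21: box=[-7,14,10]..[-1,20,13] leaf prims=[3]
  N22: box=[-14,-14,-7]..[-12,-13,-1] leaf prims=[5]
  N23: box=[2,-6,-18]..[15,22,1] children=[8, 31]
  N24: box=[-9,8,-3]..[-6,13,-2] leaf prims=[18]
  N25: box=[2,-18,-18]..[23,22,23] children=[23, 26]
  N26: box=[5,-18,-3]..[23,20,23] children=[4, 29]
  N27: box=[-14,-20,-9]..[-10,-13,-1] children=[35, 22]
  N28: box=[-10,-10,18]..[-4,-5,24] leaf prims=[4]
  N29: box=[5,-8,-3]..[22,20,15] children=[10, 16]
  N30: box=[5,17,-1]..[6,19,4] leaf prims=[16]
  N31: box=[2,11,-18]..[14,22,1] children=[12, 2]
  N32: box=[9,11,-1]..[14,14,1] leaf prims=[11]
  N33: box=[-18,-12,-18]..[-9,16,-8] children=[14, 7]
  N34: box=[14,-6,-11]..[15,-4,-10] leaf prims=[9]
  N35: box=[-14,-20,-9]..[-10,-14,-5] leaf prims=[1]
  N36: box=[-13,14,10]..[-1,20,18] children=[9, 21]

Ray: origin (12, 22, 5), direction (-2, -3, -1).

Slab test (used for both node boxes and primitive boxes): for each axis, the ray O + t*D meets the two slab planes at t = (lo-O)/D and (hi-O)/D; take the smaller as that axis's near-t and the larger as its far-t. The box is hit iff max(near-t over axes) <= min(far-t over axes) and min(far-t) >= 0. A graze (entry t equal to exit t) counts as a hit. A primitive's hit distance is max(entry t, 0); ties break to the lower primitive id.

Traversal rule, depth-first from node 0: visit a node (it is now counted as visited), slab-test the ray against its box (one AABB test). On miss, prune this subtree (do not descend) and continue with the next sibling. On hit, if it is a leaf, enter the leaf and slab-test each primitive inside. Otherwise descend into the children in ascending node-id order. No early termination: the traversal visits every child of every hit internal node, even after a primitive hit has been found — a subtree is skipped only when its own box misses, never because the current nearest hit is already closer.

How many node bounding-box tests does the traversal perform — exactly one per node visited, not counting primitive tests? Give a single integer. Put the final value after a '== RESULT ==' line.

Trace the traversal:
N0 x:[-11/2,16] y:[0,14] z:[-19,23] -> hit [0,14], descend [15, 25]
  N15 x:[13/2,16] y:[2/3,14] z:[-19,23] -> hit [13/2,14], descend [11, 17]
    N11 x:[21/2,15] y:[2,14] z:[6,23] -> hit [21/2,14], descend [27, 33]
      N27 x:[11,13] y:[35/3,14] z:[6,14] -> hit [35/3,13], descend [22, 35]
        N22 x:[12,13] y:[35/3,12] z:[6,12] -> hit [12,12] leaf, test {P5@t=12}
        N35 x:[11,13] y:[12,14] z:[10,14] -> hit [12,13] leaf, test {P1@t=12}
      N33 x:[21/2,15] y:[2,34/3] z:[13,23] -> miss, prune
    N17 x:[13/2,16] y:[2/3,32/3] z:[-19,8] -> hit [13/2,8], descend [19, 20]
      N19 x:[8,16] y:[17/3,32/3] z:[-19,-9] -> miss, prune
      N20 x:[13/2,25/2] y:[2/3,14/3] z:[-13,8] -> miss, prune
  N25 x:[-11/2,5] y:[0,40/3] z:[-18,23] -> hit [0,5], descend [23, 26]
    N23 x:[-3/2,5] y:[0,28/3] z:[4,23] -> hit [4,5], descend [8, 31]
      N8 x:[-3/2,5/2] y:[7,28/3] z:[10,16] -> miss, prune
      N31 x:[-1,5] y:[0,11/3] z:[4,23] -> miss, prune
    N26 x:[-11/2,7/2] y:[2/3,40/3] z:[-18,8] -> hit [2/3,7/2], descend [4, 29]
      N4 x:[-11/2,5/2] y:[10,40/3] z:[-18,2] -> miss, prune
      N29 x:[-5,7/2] y:[2/3,10] z:[-10,8] -> hit [2/3,7/2], descend [10, 16]
        N10 x:[-5,-3] y:[25/3,10] z:[2,8] -> miss, prune
        N16 x:[1/2,7/2] y:[2/3,5/3] z:[-10,6] -> hit [2/3,5/3], descend [1, 30]
          N1 x:[1/2,1] y:[2/3,4/3] z:[-10,-8] -> miss, prune
          N30 x:[3,7/2] y:[1,5/3] z:[1,6] -> miss, prune

Visited [0, 15, 11, 27, 22, 35, 33, 17, 19, 20, 25, 23, 8, 31, 26, 4, 29, 10, 16, 1, 30]. Tests: 21 box, 2 leaf. Nearest: P1.

== RESULT ==
21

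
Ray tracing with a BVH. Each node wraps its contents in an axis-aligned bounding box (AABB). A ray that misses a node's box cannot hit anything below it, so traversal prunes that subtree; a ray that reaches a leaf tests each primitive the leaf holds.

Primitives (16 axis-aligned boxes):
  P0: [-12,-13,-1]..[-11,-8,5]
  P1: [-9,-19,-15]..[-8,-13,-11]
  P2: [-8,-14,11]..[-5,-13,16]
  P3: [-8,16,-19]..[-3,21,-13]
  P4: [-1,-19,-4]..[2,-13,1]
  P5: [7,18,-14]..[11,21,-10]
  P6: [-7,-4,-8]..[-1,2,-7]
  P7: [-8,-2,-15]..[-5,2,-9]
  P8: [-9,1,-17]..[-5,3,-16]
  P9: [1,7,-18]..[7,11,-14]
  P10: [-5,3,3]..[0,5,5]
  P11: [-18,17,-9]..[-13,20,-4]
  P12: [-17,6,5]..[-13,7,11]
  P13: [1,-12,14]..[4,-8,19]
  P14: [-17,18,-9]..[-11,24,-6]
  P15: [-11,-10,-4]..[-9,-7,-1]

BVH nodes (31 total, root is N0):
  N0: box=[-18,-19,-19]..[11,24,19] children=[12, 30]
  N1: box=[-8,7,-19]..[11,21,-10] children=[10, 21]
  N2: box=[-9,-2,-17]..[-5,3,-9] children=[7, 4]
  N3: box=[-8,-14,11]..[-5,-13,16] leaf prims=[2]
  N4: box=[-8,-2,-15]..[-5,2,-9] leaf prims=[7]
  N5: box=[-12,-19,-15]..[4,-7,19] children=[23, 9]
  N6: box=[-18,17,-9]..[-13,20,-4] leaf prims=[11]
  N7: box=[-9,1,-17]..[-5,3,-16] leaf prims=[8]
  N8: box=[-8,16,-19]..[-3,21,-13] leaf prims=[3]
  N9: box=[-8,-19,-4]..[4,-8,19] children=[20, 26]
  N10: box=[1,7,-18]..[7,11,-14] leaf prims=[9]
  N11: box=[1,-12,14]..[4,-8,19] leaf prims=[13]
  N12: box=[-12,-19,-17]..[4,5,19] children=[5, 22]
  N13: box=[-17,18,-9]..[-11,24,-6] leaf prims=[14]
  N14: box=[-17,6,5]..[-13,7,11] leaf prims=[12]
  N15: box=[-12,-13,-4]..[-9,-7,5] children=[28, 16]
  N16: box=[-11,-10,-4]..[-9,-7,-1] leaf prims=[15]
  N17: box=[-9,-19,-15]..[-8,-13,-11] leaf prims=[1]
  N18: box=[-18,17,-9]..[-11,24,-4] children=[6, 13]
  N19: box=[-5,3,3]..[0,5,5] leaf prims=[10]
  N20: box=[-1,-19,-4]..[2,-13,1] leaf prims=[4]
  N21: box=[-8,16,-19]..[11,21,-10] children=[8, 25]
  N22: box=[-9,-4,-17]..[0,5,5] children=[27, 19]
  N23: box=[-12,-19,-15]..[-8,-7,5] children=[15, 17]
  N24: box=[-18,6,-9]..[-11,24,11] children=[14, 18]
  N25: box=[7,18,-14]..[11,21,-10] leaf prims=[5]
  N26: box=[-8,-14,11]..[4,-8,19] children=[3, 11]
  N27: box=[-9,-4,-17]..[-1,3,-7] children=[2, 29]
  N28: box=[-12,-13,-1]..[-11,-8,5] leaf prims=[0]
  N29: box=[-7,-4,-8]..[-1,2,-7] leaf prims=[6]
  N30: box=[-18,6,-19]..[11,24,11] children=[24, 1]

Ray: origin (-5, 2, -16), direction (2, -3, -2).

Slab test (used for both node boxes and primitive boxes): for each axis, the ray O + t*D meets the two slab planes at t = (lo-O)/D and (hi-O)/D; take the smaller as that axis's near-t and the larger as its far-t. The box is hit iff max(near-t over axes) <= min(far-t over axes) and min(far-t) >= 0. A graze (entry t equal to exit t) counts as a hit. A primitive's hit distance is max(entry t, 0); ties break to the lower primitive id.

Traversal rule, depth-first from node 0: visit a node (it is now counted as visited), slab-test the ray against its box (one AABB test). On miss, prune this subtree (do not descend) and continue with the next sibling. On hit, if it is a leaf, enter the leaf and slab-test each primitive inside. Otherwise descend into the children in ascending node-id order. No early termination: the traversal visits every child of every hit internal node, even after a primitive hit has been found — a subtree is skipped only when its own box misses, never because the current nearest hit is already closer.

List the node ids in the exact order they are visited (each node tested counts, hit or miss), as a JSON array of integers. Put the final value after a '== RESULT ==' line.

Traverse from the root:
N0 x:[-13/2,8] y:[-22/3,7] z:[-35/2,3/2] -> hit [-13/2,3/2], descend [12, 30]
  N12 x:[-7/2,9/2] y:[-1,7] z:[-35/2,1/2] -> hit [-1,1/2], descend [5, 22]
    N5 x:[-7/2,9/2] y:[3,7] z:[-35/2,-1/2] -> miss, prune
    N22 x:[-2,5/2] y:[-1,2] z:[-21/2,1/2] -> hit [-1,1/2], descend [19, 27]
      N19 x:[0,5/2] y:[-1,-1/3] z:[-21/2,-19/2] -> miss, prune
      N27 x:[-2,2] y:[-1/3,2] z:[-9/2,1/2] -> hit [-1/3,1/2], descend [2, 29]
        N2 x:[-2,0] y:[-1/3,4/3] z:[-7/2,1/2] -> hit [-1/3,0], descend [4, 7]
          N4 x:[-3/2,0] y:[0,4/3] z:[-7/2,-1/2] -> miss, prune
          N7 x:[-2,0] y:[-1/3,1/3] z:[0,1/2] -> hit [0,0] leaf, test {P8@t=0}
        N29 x:[-1,2] y:[0,2] z:[-9/2,-4] -> miss, prune
  N30 x:[-13/2,8] y:[-22/3,-4/3] z:[-27/2,3/2] -> miss, prune

11 AABB tests over nodes [0, 12, 5, 22, 19, 27, 2, 4, 7, 29, 30]; 1 leaf entered; closest P8.

== RESULT ==
[0, 12, 5, 22, 19, 27, 2, 4, 7, 29, 30]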